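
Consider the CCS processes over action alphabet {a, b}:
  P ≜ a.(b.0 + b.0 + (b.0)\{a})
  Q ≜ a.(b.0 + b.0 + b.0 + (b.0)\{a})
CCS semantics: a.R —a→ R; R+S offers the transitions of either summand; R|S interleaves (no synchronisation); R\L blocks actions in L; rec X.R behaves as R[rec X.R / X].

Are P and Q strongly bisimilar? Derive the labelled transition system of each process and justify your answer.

P's transition system — 4 states:
  p0 = a.(b.0 + b.0 + (b.0)\{a}) | -a-> p1
  p1 = b.0 + b.0 + (b.0)\{a} | -b-> p2, -b-> p3
  p2 = 0 | deadlocked
  p3 = 0\{a} | deadlocked
Q's transition system — 4 states:
  q0 = a.(b.0 + b.0 + b.0 + (b.0)\{a}) | -a-> q1
  q1 = b.0 + b.0 + b.0 + (b.0)\{a} | -b-> q2, -b-> q3
  q2 = 0 | deadlocked
  q3 = 0\{a} | deadlocked
Coarsest stable partition (strong bisimilarity classes):
  B0 = {p0, q0}
  B1 = {p1, q1}
  B2 = {p2, p3, q2, q3}
p0 ∈ B0, q0 ∈ B0 → same block

P ~ Q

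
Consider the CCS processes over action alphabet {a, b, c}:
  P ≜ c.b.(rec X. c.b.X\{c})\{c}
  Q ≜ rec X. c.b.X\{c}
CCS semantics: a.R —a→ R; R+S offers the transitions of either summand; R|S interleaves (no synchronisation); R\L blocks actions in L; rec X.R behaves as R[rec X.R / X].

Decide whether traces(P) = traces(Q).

traces(P) = traces(Q)

P's transition system — 3 states:
  m0 = c.b.(rec X. c.b.X\{c})\{c} → =c=> m1
  m1 = b.(rec X. c.b.X\{c})\{c} → =b=> m2
  m2 = (rec X. c.b.X\{c})\{c} → ·
Q's transition system — 3 states:
  n0 = rec X. c.b.X\{c} → =c=> n1
  n1 = b.(rec X. c.b.X\{c})\{c} → =b=> n2
  n2 = (rec X. c.b.X\{c})\{c} → ·
Partition-refinement fixed point:
  B0 = {m0, n0}
  B1 = {m1, n1}
  B2 = {m2, n2}
m0 ∈ B0, n0 ∈ B0 → same block
Bisimilar ⇒ trace-equivalent.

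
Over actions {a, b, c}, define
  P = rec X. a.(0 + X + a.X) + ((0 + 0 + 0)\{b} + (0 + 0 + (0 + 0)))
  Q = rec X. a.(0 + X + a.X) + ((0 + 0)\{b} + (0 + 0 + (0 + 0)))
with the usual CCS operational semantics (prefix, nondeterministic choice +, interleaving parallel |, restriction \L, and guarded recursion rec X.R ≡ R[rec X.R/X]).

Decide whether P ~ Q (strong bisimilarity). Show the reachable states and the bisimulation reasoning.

Reachable graph of P (2 states):
  u0 = rec X. a.(0 + X + a.X) + ((0 + 0 + 0)\{b} + (0 + 0 + (0 + 0))) → =a=> u1
  u1 = 0 + (rec X. a.(0 + X + a.X) + ((0 + 0 + 0)\{b} + (0 + 0 + (0 + 0)))) + a.(rec X. a.(0 + X + a.X) + ((0 + 0 + 0)\{b} + (0 + 0 + (0 + 0)))) → =a=> u0, =a=> u1
Reachable graph of Q (2 states):
  v0 = rec X. a.(0 + X + a.X) + ((0 + 0)\{b} + (0 + 0 + (0 + 0))) → =a=> v1
  v1 = 0 + (rec X. a.(0 + X + a.X) + ((0 + 0)\{b} + (0 + 0 + (0 + 0)))) + a.(rec X. a.(0 + X + a.X) + ((0 + 0)\{b} + (0 + 0 + (0 + 0)))) → =a=> v0, =a=> v1
Bisimilarity quotient blocks:
  B0 = {u0, u1, v0, v1}
u0 ∈ B0, v0 ∈ B0 → same block

YES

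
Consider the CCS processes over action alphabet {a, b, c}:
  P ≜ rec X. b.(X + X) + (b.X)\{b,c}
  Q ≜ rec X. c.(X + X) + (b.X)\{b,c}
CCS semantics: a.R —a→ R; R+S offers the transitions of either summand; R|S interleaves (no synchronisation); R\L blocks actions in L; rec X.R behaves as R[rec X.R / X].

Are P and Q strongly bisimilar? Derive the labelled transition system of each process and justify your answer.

NO

LTS(P): 2 reachable states
  p0 = rec X. b.(X + X) + (b.X)\{b,c} has moves --b--▸ p1
  p1 = (rec X. b.(X + X) + (b.X)\{b,c}) + (rec X. b.(X + X) + (b.X)\{b,c}) has moves --b--▸ p1
LTS(Q): 2 reachable states
  q0 = rec X. c.(X + X) + (b.X)\{b,c} has moves --c--▸ q1
  q1 = (rec X. c.(X + X) + (b.X)\{b,c}) + (rec X. c.(X + X) + (b.X)\{b,c}) has moves --c--▸ q1
Partition-refinement fixed point:
  B0 = {p0, p1}
  B1 = {q0, q1}
p0 ∈ B0, q0 ∈ B1 → different blocks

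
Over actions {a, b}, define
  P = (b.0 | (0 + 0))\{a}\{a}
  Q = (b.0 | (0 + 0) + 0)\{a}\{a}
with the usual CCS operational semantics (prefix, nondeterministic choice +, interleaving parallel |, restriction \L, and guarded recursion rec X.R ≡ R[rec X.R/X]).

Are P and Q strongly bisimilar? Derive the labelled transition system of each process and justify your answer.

LTS(P): 2 reachable states
  s0 = (b.0 | (0 + 0))\{a}\{a} :: ··b··> s1
  s1 = (0 | (0 + 0))\{a}\{a} :: (no moves)
LTS(Q): 2 reachable states
  t0 = (b.0 | (0 + 0) + 0)\{a}\{a} :: ··b··> t1
  t1 = (0 | (0 + 0))\{a}\{a} :: (no moves)
Bisimilarity quotient blocks:
  B0 = {s0, t0}
  B1 = {s1, t1}
s0 ∈ B0, t0 ∈ B0 → same block

bisimilar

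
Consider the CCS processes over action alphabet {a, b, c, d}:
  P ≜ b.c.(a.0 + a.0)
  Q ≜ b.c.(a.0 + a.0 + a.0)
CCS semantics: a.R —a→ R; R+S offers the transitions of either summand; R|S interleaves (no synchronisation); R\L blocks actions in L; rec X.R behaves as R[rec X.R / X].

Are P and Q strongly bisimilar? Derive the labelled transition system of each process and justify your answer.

LTS(P): 4 reachable states
  m0 = b.c.(a.0 + a.0) has moves —b→ m1
  m1 = c.(a.0 + a.0) has moves —c→ m2
  m2 = a.0 + a.0 has moves —a→ m3
  m3 = 0 has moves (no moves)
LTS(Q): 4 reachable states
  n0 = b.c.(a.0 + a.0 + a.0) has moves —b→ n1
  n1 = c.(a.0 + a.0 + a.0) has moves —c→ n2
  n2 = a.0 + a.0 + a.0 has moves —a→ n3
  n3 = 0 has moves (no moves)
Partition-refinement fixed point:
  B0 = {m0, n0}
  B1 = {m1, n1}
  B2 = {m2, n2}
  B3 = {m3, n3}
m0 ∈ B0, n0 ∈ B0 → same block

YES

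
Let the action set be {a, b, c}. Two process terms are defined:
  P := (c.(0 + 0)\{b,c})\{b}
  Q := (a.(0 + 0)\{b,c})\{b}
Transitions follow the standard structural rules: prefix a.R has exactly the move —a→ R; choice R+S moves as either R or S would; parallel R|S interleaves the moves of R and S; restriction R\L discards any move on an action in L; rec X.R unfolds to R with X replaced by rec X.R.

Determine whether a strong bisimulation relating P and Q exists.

LTS(P): 2 reachable states
  p0 = (c.(0 + 0)\{b,c})\{b} → -c-> p1
  p1 = (0 + 0)\{b,c}\{b} → ·
LTS(Q): 2 reachable states
  q0 = (a.(0 + 0)\{b,c})\{b} → -a-> q1
  q1 = (0 + 0)\{b,c}\{b} → ·
Partition-refinement fixed point:
  B0 = {p0}
  B1 = {p1, q1}
  B2 = {q0}
p0 ∈ B0, q0 ∈ B2 → different blocks

not bisimilar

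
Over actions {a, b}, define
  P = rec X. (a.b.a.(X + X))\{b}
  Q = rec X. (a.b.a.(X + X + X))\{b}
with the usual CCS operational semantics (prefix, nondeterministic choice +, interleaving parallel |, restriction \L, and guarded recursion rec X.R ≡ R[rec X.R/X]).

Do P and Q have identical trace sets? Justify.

trace-equivalent

Reachable graph of P (2 states):
  u0 = rec X. (a.b.a.(X + X))\{b} → =a=> u1
  u1 = (b.a.((rec X. (a.b.a.(X + X))\{b}) + (rec X. (a.b.a.(X + X))\{b})))\{b} → stopped
Reachable graph of Q (2 states):
  v0 = rec X. (a.b.a.(X + X + X))\{b} → =a=> v1
  v1 = (b.a.((rec X. (a.b.a.(X + X + X))\{b}) + (rec X. (a.b.a.(X + X + X))\{b}) + (rec X. (a.b.a.(X + X + X))\{b})))\{b} → stopped
Partition-refinement fixed point:
  B0 = {u0, v0}
  B1 = {u1, v1}
u0 ∈ B0, v0 ∈ B0 → same block
Bisimilar ⇒ trace-equivalent.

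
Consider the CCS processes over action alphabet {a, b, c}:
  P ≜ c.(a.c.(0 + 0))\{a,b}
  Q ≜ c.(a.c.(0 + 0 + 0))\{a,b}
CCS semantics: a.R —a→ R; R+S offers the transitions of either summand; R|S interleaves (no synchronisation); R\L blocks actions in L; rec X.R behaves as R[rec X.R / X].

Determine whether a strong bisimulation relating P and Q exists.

YES

LTS(P): 2 reachable states
  u0 = c.(a.c.(0 + 0))\{a,b} has moves -c-> u1
  u1 = (a.c.(0 + 0))\{a,b} has moves ∅
LTS(Q): 2 reachable states
  v0 = c.(a.c.(0 + 0 + 0))\{a,b} has moves -c-> v1
  v1 = (a.c.(0 + 0 + 0))\{a,b} has moves ∅
Partition-refinement fixed point:
  B0 = {u0, v0}
  B1 = {u1, v1}
u0 ∈ B0, v0 ∈ B0 → same block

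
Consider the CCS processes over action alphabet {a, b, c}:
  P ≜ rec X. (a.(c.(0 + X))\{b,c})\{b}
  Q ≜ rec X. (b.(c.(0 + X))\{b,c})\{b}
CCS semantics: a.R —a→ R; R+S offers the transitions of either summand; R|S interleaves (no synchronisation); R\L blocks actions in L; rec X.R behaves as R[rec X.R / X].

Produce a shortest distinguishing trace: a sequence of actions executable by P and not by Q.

P's transition system — 2 states:
  m0 = rec X. (a.(c.(0 + X))\{b,c})\{b} :: -a-> m1
  m1 = (c.(0 + (rec X. (a.(c.(0 + X))\{b,c})\{b})))\{b,c}\{b} :: ·
Q's transition system — 1 states:
  n0 = rec X. (b.(c.(0 + X))\{b,c})\{b} :: ·
Trace ⟨a⟩ through P, begin at {m0}:
  after a @ step 1: {m1}
  ✓ P
Trace ⟨a⟩ through Q, begin at {n0}:
  after a @ step 1: ∅  — Q cannot continue

a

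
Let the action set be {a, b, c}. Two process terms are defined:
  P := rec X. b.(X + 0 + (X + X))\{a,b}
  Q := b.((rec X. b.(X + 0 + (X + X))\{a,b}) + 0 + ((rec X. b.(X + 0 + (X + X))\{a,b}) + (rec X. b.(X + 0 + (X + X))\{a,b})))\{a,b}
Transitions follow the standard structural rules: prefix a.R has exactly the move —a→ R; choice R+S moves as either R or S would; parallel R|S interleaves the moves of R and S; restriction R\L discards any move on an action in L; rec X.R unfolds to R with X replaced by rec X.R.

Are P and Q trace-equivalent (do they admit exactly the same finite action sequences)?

YES

LTS(P): 2 reachable states
  p0 = rec X. b.(X + 0 + (X + X))\{a,b} | ··b··> p1
  p1 = ((rec X. b.(X + 0 + (X + X))\{a,b}) + 0 + ((rec X. b.(X + 0 + (X + X))\{a,b}) + (rec X. b.(X + 0 + (X + X))\{a,b})))\{a,b} | ∅
LTS(Q): 2 reachable states
  q0 = b.((rec X. b.(X + 0 + (X + X))\{a,b}) + 0 + ((rec X. b.(X + 0 + (X + X))\{a,b}) + (rec X. b.(X + 0 + (X + X))\{a,b})))\{a,b} | ··b··> q1
  q1 = ((rec X. b.(X + 0 + (X + X))\{a,b}) + 0 + ((rec X. b.(X + 0 + (X + X))\{a,b}) + (rec X. b.(X + 0 + (X + X))\{a,b})))\{a,b} | ∅
Bisimilarity quotient blocks:
  B0 = {p0, q0}
  B1 = {p1, q1}
p0 ∈ B0, q0 ∈ B0 → same block
Bisimilar ⇒ trace-equivalent.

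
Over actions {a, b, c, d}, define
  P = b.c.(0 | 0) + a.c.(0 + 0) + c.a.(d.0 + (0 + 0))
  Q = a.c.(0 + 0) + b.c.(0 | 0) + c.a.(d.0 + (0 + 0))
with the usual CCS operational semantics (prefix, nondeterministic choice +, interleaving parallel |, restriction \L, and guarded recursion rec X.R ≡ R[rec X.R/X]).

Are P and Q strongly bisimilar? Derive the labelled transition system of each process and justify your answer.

LTS(P): 8 reachable states
  p0 = b.c.(0 | 0) + a.c.(0 + 0) + c.a.(d.0 + (0 + 0)) :: -a-> p1, -b-> p2, -c-> p3
  p1 = c.(0 + 0) :: -c-> p4
  p2 = c.(0 | 0) :: -c-> p5
  p3 = a.(d.0 + (0 + 0)) :: -a-> p6
  p4 = 0 + 0 :: deadlocked
  p5 = 0 | 0 :: deadlocked
  p6 = d.0 + (0 + 0) :: -d-> p7
  p7 = 0 :: deadlocked
LTS(Q): 8 reachable states
  q0 = a.c.(0 + 0) + b.c.(0 | 0) + c.a.(d.0 + (0 + 0)) :: -a-> q1, -b-> q2, -c-> q3
  q1 = c.(0 + 0) :: -c-> q4
  q2 = c.(0 | 0) :: -c-> q5
  q3 = a.(d.0 + (0 + 0)) :: -a-> q6
  q4 = 0 + 0 :: deadlocked
  q5 = 0 | 0 :: deadlocked
  q6 = d.0 + (0 + 0) :: -d-> q7
  q7 = 0 :: deadlocked
Coarsest stable partition (strong bisimilarity classes):
  B0 = {p0, q0}
  B1 = {p1, p2, q1, q2}
  B2 = {p4, p5, p7, q4, q5, q7}
  B3 = {p3, q3}
  B4 = {p6, q6}
p0 ∈ B0, q0 ∈ B0 → same block

P ~ Q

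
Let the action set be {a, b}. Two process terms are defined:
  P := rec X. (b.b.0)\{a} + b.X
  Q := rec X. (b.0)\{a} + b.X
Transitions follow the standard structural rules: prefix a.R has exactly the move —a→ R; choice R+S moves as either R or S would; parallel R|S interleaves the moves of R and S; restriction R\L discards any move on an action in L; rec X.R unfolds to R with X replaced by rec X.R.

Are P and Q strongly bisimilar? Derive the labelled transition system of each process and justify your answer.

NO

LTS(P): 3 reachable states
  p0 = rec X. (b.b.0)\{a} + b.X | --b--▸ p0, --b--▸ p1
  p1 = (b.0)\{a} | --b--▸ p2
  p2 = 0\{a} | ·
LTS(Q): 2 reachable states
  q0 = rec X. (b.0)\{a} + b.X | --b--▸ q0, --b--▸ q1
  q1 = 0\{a} | ·
Bisimilarity quotient blocks:
  B0 = {p0}
  B1 = {p1}
  B2 = {p2, q1}
  B3 = {q0}
p0 ∈ B0, q0 ∈ B3 → different blocks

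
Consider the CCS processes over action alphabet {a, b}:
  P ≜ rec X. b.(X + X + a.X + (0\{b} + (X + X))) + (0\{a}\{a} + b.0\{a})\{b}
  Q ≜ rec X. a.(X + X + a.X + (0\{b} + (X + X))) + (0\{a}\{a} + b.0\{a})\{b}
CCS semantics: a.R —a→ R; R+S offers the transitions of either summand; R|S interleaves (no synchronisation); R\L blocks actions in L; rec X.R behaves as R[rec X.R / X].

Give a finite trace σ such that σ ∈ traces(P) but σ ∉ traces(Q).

Reachable graph of P (2 states):
  m0 = rec X. b.(X + X + a.X + (0\{b} + (X + X))) + (0\{a}\{a} + b.0\{a})\{b} | =b=> m1
  m1 = (rec X. b.(X + X + a.X + (0\{b} + (X + X))) + (0\{a}\{a} + b.0\{a})\{b}) + (rec X. b.(X + X + a.X + (0\{b} + (X + X))) + (0\{a}\{a} + b.0\{a})\{b}) + a.(rec X. b.(X + X + a.X + (0\{b} + (X + X))) + (0\{a}\{a} + b.0\{a})\{b}) + (0\{b} + ((rec X. b.(X + X + a.X + (0\{b} + (X + X))) + (0\{a}\{a} + b.0\{a})\{b}) + (rec X. b.(X + X + a.X + (0\{b} + (X + X))) + (0\{a}\{a} + b.0\{a})\{b}))) | =a=> m0, =b=> m1
Reachable graph of Q (2 states):
  n0 = rec X. a.(X + X + a.X + (0\{b} + (X + X))) + (0\{a}\{a} + b.0\{a})\{b} | =a=> n1
  n1 = (rec X. a.(X + X + a.X + (0\{b} + (X + X))) + (0\{a}\{a} + b.0\{a})\{b}) + (rec X. a.(X + X + a.X + (0\{b} + (X + X))) + (0\{a}\{a} + b.0\{a})\{b}) + a.(rec X. a.(X + X + a.X + (0\{b} + (X + X))) + (0\{a}\{a} + b.0\{a})\{b}) + (0\{b} + ((rec X. a.(X + X + a.X + (0\{b} + (X + X))) + (0\{a}\{a} + b.0\{a})\{b}) + (rec X. a.(X + X + a.X + (0\{b} + (X + X))) + (0\{a}\{a} + b.0\{a})\{b}))) | =a=> n0, =a=> n1
Run σ = ⟨b⟩ on P: start {m0}
  [1] b ⇒ {m1}
  — P admits the full trace.
Run σ = ⟨b⟩ on Q: start {n0}
  [1] b ⇒ ∅  — Q cannot continue

b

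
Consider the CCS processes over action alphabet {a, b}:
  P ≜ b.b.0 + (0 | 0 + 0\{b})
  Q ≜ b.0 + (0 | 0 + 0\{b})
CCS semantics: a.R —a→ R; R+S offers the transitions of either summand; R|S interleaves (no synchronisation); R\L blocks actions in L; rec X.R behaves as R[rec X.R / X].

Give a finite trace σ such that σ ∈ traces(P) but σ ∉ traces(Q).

bb

LTS(P): 3 reachable states
  m0 = b.b.0 + (0 | 0 + 0\{b}) → —b→ m1
  m1 = b.0 → —b→ m2
  m2 = 0 → (no moves)
LTS(Q): 2 reachable states
  n0 = b.0 + (0 | 0 + 0\{b}) → —b→ n1
  n1 = 0 → (no moves)
Run σ = ⟨bb⟩ on P: start {m0}
  step 1 (b): {m1}
  step 2 (b): {m2}
  P completes σ.
Run σ = ⟨bb⟩ on Q: start {n0}
  step 1 (b): {n1}
  step 2 (b): ∅ (Q stuck)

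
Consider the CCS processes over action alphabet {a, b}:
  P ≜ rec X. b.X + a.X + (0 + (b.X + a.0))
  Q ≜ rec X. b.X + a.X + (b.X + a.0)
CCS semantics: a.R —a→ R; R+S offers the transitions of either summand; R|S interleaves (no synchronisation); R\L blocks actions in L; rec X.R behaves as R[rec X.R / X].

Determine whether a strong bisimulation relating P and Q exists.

LTS(P): 2 reachable states
  p0 = rec X. b.X + a.X + (0 + (b.X + a.0)) has moves =a=> p0, =a=> p1, =b=> p0
  p1 = 0 has moves ∅
LTS(Q): 2 reachable states
  q0 = rec X. b.X + a.X + (b.X + a.0) has moves =a=> q0, =a=> q1, =b=> q0
  q1 = 0 has moves ∅
Partition-refinement fixed point:
  B0 = {p0, q0}
  B1 = {p1, q1}
p0 ∈ B0, q0 ∈ B0 → same block

P ~ Q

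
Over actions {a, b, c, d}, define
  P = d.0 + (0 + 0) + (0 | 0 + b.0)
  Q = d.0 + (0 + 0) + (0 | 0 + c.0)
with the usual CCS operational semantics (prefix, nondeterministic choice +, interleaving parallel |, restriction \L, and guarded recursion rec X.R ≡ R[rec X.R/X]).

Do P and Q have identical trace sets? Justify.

NO — witness ⟨b⟩

P's transition system — 2 states:
  s0 = d.0 + (0 + 0) + (0 | 0 + b.0) has moves =b=> s1, =d=> s1
  s1 = 0 has moves deadlocked
Q's transition system — 2 states:
  t0 = d.0 + (0 + 0) + (0 | 0 + c.0) has moves =c=> t1, =d=> t1
  t1 = 0 has moves deadlocked
Trace ⟨b⟩ through P, begin at {s0}:
  [1] b ⇒ {s1}
  — P admits the full trace.
Trace ⟨b⟩ through Q, begin at {t0}:
  [1] b ⇒ ∅  — Q cannot continue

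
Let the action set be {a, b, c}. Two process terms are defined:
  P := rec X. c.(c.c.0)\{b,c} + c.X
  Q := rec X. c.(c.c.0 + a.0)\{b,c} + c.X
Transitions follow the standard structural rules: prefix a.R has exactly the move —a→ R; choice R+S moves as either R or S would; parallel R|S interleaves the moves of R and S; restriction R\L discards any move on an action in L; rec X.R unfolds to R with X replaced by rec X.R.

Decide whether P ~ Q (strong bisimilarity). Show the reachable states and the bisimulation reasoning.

P's transition system — 2 states:
  s0 = rec X. c.(c.c.0)\{b,c} + c.X → ··c··> s0, ··c··> s1
  s1 = (c.c.0)\{b,c} → stopped
Q's transition system — 3 states:
  t0 = rec X. c.(c.c.0 + a.0)\{b,c} + c.X → ··c··> t0, ··c··> t1
  t1 = (c.c.0 + a.0)\{b,c} → ··a··> t2
  t2 = 0\{b,c} → stopped
Coarsest stable partition (strong bisimilarity classes):
  B0 = {s0}
  B1 = {s1, t2}
  B2 = {t0}
  B3 = {t1}
s0 ∈ B0, t0 ∈ B2 → different blocks

NO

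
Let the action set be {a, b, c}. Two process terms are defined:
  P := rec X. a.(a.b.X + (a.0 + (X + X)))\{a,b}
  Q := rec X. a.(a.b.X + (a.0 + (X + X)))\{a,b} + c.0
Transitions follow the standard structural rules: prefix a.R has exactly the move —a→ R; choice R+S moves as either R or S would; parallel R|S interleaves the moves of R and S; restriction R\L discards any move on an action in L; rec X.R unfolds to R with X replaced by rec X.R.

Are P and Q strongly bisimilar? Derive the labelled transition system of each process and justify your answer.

not bisimilar

P's transition system — 2 states:
  m0 = rec X. a.(a.b.X + (a.0 + (X + X)))\{a,b} has moves —a→ m1
  m1 = (a.b.(rec X. a.(a.b.X + (a.0 + (X + X)))\{a,b}) + (a.0 + ((rec X. a.(a.b.X + (a.0 + (X + X)))\{a,b}) + (rec X. a.(a.b.X + (a.0 + (X + X)))\{a,b}))))\{a,b} has moves ·
Q's transition system — 4 states:
  n0 = rec X. a.(a.b.X + (a.0 + (X + X)))\{a,b} + c.0 has moves —a→ n1, —c→ n2
  n1 = (a.b.(rec X. a.(a.b.X + (a.0 + (X + X)))\{a,b} + c.0) + (a.0 + ((rec X. a.(a.b.X + (a.0 + (X + X)))\{a,b} + c.0) + (rec X. a.(a.b.X + (a.0 + (X + X)))\{a,b} + c.0))))\{a,b} has moves —c→ n3
  n2 = 0 has moves ·
  n3 = 0\{a,b} has moves ·
Bisimilarity quotient blocks:
  B0 = {m0}
  B1 = {m1, n2, n3}
  B2 = {n0}
  B3 = {n1}
m0 ∈ B0, n0 ∈ B2 → different blocks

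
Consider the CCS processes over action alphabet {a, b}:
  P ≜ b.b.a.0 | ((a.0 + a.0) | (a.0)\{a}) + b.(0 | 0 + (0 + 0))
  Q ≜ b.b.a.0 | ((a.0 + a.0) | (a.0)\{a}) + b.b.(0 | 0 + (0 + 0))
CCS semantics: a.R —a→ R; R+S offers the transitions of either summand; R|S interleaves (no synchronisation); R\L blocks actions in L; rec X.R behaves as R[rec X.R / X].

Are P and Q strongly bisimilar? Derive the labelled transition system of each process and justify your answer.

P ≁ Q

LTS(P): 9 reachable states
  m0 = b.b.a.0 | ((a.0 + a.0) | (a.0)\{a}) + b.(0 | 0 + (0 + 0)) :: -a-> m1, -b-> m2, -b-> m3
  m1 = b.b.a.0 | (0 | (a.0)\{a}) :: -b-> m4
  m2 = 0 | 0 + (0 + 0) :: (no moves)
  m3 = b.a.0 | ((a.0 + a.0) | (a.0)\{a}) :: -a-> m4, -b-> m5
  m4 = b.a.0 | (0 | (a.0)\{a}) :: -b-> m6
  m5 = a.0 | ((a.0 + a.0) | (a.0)\{a}) :: -a-> m6, -a-> m7
  m6 = a.0 | (0 | (a.0)\{a}) :: -a-> m8
  m7 = 0 | ((a.0 + a.0) | (a.0)\{a}) :: -a-> m8
  m8 = 0 | (0 | (a.0)\{a}) :: (no moves)
LTS(Q): 10 reachable states
  n0 = b.b.a.0 | ((a.0 + a.0) | (a.0)\{a}) + b.b.(0 | 0 + (0 + 0)) :: -a-> n1, -b-> n2, -b-> n3
  n1 = b.b.a.0 | (0 | (a.0)\{a}) :: -b-> n4
  n2 = b.(0 | 0 + (0 + 0)) :: -b-> n5
  n3 = b.a.0 | ((a.0 + a.0) | (a.0)\{a}) :: -a-> n4, -b-> n6
  n4 = b.a.0 | (0 | (a.0)\{a}) :: -b-> n7
  n5 = 0 | 0 + (0 + 0) :: (no moves)
  n6 = a.0 | ((a.0 + a.0) | (a.0)\{a}) :: -a-> n7, -a-> n8
  n7 = a.0 | (0 | (a.0)\{a}) :: -a-> n9
  n8 = 0 | ((a.0 + a.0) | (a.0)\{a}) :: -a-> n9
  n9 = 0 | (0 | (a.0)\{a}) :: (no moves)
Coarsest stable partition (strong bisimilarity classes):
  B0 = {m0}
  B1 = {m1, n1}
  B2 = {m4, n4}
  B3 = {m6, m7, n7, n8}
  B4 = {m2, m8, n5, n9}
  B5 = {m3, n3}
  B6 = {m5, n6}
  B7 = {n0}
  B8 = {n2}
m0 ∈ B0, n0 ∈ B7 → different blocks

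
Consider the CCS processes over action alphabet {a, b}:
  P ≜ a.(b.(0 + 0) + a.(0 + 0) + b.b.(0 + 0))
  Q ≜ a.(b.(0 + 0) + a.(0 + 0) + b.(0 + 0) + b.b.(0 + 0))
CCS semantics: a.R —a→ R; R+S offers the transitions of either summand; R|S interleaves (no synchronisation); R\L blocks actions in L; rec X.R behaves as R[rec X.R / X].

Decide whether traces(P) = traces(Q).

Reachable graph of P (4 states):
  m0 = a.(b.(0 + 0) + a.(0 + 0) + b.b.(0 + 0)) → -a-> m1
  m1 = b.(0 + 0) + a.(0 + 0) + b.b.(0 + 0) → -a-> m2, -b-> m2, -b-> m3
  m2 = 0 + 0 → (no moves)
  m3 = b.(0 + 0) → -b-> m2
Reachable graph of Q (4 states):
  n0 = a.(b.(0 + 0) + a.(0 + 0) + b.(0 + 0) + b.b.(0 + 0)) → -a-> n1
  n1 = b.(0 + 0) + a.(0 + 0) + b.(0 + 0) + b.b.(0 + 0) → -a-> n2, -b-> n2, -b-> n3
  n2 = 0 + 0 → (no moves)
  n3 = b.(0 + 0) → -b-> n2
Bisimilarity quotient blocks:
  B0 = {m0, n0}
  B1 = {m1, n1}
  B2 = {m2, n2}
  B3 = {m3, n3}
m0 ∈ B0, n0 ∈ B0 → same block
Bisimilar ⇒ trace-equivalent.

traces(P) = traces(Q)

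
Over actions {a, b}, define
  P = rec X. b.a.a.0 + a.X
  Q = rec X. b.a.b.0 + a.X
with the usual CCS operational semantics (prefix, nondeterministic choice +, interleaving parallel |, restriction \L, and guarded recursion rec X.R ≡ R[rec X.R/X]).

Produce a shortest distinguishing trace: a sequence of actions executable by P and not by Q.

baa

P's transition system — 4 states:
  u0 = rec X. b.a.a.0 + a.X has moves -a-> u0, -b-> u1
  u1 = a.a.0 has moves -a-> u2
  u2 = a.0 has moves -a-> u3
  u3 = 0 has moves ·
Q's transition system — 4 states:
  v0 = rec X. b.a.b.0 + a.X has moves -a-> v0, -b-> v1
  v1 = a.b.0 has moves -a-> v2
  v2 = b.0 has moves -b-> v3
  v3 = 0 has moves ·
Executing baa from P (initial set {u0}):
  after b @ step 1: {u1}
  after a @ step 2: {u2}
  after a @ step 3: {u3}
  P completes σ.
Executing baa from Q (initial set {v0}):
  after b @ step 1: {v1}
  after a @ step 2: {v2}
  after a @ step 3: ∅  — Q cannot continue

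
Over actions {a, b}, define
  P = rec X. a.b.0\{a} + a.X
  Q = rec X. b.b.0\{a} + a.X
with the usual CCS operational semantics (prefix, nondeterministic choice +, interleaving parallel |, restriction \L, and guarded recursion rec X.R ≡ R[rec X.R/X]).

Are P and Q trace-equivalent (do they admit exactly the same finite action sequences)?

NO — witness ⟨b⟩

LTS(P): 3 reachable states
  p0 = rec X. a.b.0\{a} + a.X has moves -a-> p0, -a-> p1
  p1 = b.0\{a} has moves -b-> p2
  p2 = 0\{a} has moves stopped
LTS(Q): 3 reachable states
  q0 = rec X. b.b.0\{a} + a.X has moves -a-> q0, -b-> q1
  q1 = b.0\{a} has moves -b-> q2
  q2 = 0\{a} has moves stopped
Trace ⟨b⟩ through Q, begin at {q0}:
  after b @ step 1: {q1}
  — Q admits the full trace.
Trace ⟨b⟩ through P, begin at {p0}:
  after b @ step 1: ∅ (P stuck)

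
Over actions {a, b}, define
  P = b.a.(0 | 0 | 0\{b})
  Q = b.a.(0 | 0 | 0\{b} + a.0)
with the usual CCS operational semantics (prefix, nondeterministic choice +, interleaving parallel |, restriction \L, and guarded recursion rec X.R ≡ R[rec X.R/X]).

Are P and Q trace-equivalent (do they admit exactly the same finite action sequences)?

trace-distinct — witness ⟨baa⟩

LTS(P): 3 reachable states
  p0 = b.a.(0 | 0 | 0\{b}) has moves --b--▸ p1
  p1 = a.(0 | 0 | 0\{b}) has moves --a--▸ p2
  p2 = 0 | 0 | 0\{b} has moves (no moves)
LTS(Q): 4 reachable states
  q0 = b.a.(0 | 0 | 0\{b} + a.0) has moves --b--▸ q1
  q1 = a.(0 | 0 | 0\{b} + a.0) has moves --a--▸ q2
  q2 = 0 | 0 | 0\{b} + a.0 has moves --a--▸ q3
  q3 = 0 has moves (no moves)
Trace ⟨baa⟩ through Q, begin at {q0}:
  after b @ step 1: {q1}
  after a @ step 2: {q2}
  after a @ step 3: {q3}
  ✓ Q
Trace ⟨baa⟩ through P, begin at {p0}:
  after b @ step 1: {p1}
  after a @ step 2: {p2}
  after a @ step 3: ∅ (P stuck)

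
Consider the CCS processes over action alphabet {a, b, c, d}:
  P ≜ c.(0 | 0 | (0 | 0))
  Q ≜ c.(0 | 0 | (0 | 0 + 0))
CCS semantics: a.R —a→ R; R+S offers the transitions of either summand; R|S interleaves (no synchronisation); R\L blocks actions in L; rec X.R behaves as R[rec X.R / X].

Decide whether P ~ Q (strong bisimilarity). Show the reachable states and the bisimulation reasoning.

P's transition system — 2 states:
  u0 = c.(0 | 0 | (0 | 0)) :: —c→ u1
  u1 = 0 | 0 | (0 | 0) :: ∅
Q's transition system — 2 states:
  v0 = c.(0 | 0 | (0 | 0 + 0)) :: —c→ v1
  v1 = 0 | 0 | (0 | 0 + 0) :: ∅
Partition-refinement fixed point:
  B0 = {u0, v0}
  B1 = {u1, v1}
u0 ∈ B0, v0 ∈ B0 → same block

bisimilar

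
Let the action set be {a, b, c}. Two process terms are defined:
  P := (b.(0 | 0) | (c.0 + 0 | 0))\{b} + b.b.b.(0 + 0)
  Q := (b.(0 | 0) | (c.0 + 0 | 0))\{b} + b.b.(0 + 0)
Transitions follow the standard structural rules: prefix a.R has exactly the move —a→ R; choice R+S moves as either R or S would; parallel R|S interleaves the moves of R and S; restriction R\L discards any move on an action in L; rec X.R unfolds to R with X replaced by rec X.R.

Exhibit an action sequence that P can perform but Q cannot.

P's transition system — 5 states:
  u0 = (b.(0 | 0) | (c.0 + 0 | 0))\{b} + b.b.b.(0 + 0) → =b=> u1, =c=> u2
  u1 = b.b.(0 + 0) → =b=> u3
  u2 = (b.(0 | 0) | 0)\{b} → deadlocked
  u3 = b.(0 + 0) → =b=> u4
  u4 = 0 + 0 → deadlocked
Q's transition system — 4 states:
  v0 = (b.(0 | 0) | (c.0 + 0 | 0))\{b} + b.b.(0 + 0) → =b=> v1, =c=> v2
  v1 = b.(0 + 0) → =b=> v3
  v2 = (b.(0 | 0) | 0)\{b} → deadlocked
  v3 = 0 + 0 → deadlocked
Run σ = ⟨bbb⟩ on P: start {u0}
  [1] b ⇒ {u1}
  [2] b ⇒ {u3}
  [3] b ⇒ {u4}
  ✓ P
Run σ = ⟨bbb⟩ on Q: start {v0}
  [1] b ⇒ {v1}
  [2] b ⇒ {v3}
  [3] b ⇒ ∅ (Q stuck)

bbb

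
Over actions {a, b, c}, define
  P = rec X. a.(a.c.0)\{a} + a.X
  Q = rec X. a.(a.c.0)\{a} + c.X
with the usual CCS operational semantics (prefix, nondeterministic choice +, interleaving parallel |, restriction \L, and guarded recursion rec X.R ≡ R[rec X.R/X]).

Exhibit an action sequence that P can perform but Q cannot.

Reachable graph of P (2 states):
  p0 = rec X. a.(a.c.0)\{a} + a.X → -a-> p0, -a-> p1
  p1 = (a.c.0)\{a} → deadlocked
Reachable graph of Q (2 states):
  q0 = rec X. a.(a.c.0)\{a} + c.X → -a-> q1, -c-> q0
  q1 = (a.c.0)\{a} → deadlocked
Run σ = ⟨aa⟩ on P: start {p0}
  after a @ step 1: {p0, p1}
  after a @ step 2: {p0, p1}
  — P admits the full trace.
Run σ = ⟨aa⟩ on Q: start {q0}
  after a @ step 1: {q1}
  after a @ step 2: ∅  — Q cannot continue

aa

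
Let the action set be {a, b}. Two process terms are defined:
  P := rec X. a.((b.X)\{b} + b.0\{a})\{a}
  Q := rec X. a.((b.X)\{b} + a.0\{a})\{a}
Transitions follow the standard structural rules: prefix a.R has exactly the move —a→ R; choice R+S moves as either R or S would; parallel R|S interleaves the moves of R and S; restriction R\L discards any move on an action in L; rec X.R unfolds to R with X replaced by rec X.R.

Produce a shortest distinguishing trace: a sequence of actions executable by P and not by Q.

LTS(P): 3 reachable states
  m0 = rec X. a.((b.X)\{b} + b.0\{a})\{a} :: —a→ m1
  m1 = ((b.(rec X. a.((b.X)\{b} + b.0\{a})\{a}))\{b} + b.0\{a})\{a} :: —b→ m2
  m2 = 0\{a}\{a} :: ∅
LTS(Q): 2 reachable states
  n0 = rec X. a.((b.X)\{b} + a.0\{a})\{a} :: —a→ n1
  n1 = ((b.(rec X. a.((b.X)\{b} + a.0\{a})\{a}))\{b} + a.0\{a})\{a} :: ∅
Executing ab from P (initial set {m0}):
  [1] a ⇒ {m1}
  [2] b ⇒ {m2}
  — P admits the full trace.
Executing ab from Q (initial set {n0}):
  [1] a ⇒ {n1}
  [2] b ⇒ ∅ (Q stuck)

ab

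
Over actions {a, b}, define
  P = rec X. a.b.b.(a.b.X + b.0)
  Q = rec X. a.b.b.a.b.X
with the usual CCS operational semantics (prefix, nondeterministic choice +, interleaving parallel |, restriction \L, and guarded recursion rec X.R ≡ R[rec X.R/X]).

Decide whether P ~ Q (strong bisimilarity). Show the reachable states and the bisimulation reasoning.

LTS(P): 6 reachable states
  u0 = rec X. a.b.b.(a.b.X + b.0) has moves --a--▸ u1
  u1 = b.b.(a.b.(rec X. a.b.b.(a.b.X + b.0)) + b.0) has moves --b--▸ u2
  u2 = b.(a.b.(rec X. a.b.b.(a.b.X + b.0)) + b.0) has moves --b--▸ u3
  u3 = a.b.(rec X. a.b.b.(a.b.X + b.0)) + b.0 has moves --a--▸ u4, --b--▸ u5
  u4 = b.(rec X. a.b.b.(a.b.X + b.0)) has moves --b--▸ u0
  u5 = 0 has moves stopped
LTS(Q): 5 reachable states
  v0 = rec X. a.b.b.a.b.X has moves --a--▸ v1
  v1 = b.b.a.b.(rec X. a.b.b.a.b.X) has moves --b--▸ v2
  v2 = b.a.b.(rec X. a.b.b.a.b.X) has moves --b--▸ v3
  v3 = a.b.(rec X. a.b.b.a.b.X) has moves --a--▸ v4
  v4 = b.(rec X. a.b.b.a.b.X) has moves --b--▸ v0
Bisimilarity quotient blocks:
  B0 = {u0}
  B1 = {u1}
  B2 = {u2}
  B3 = {u3}
  B4 = {u4}
  B5 = {u5}
  B6 = {v0}
  B7 = {v1}
  B8 = {v2}
  B9 = {v3}
  B10 = {v4}
u0 ∈ B0, v0 ∈ B6 → different blocks

not bisimilar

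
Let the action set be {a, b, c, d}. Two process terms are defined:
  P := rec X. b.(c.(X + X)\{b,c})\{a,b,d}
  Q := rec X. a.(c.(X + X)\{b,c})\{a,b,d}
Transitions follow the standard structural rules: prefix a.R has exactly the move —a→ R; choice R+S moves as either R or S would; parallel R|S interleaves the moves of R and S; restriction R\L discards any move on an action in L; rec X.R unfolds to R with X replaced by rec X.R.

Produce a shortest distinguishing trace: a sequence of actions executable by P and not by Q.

b

LTS(P): 3 reachable states
  m0 = rec X. b.(c.(X + X)\{b,c})\{a,b,d} | —b→ m1
  m1 = (c.((rec X. b.(c.(X + X)\{b,c})\{a,b,d}) + (rec X. b.(c.(X + X)\{b,c})\{a,b,d}))\{b,c})\{a,b,d} | —c→ m2
  m2 = ((rec X. b.(c.(X + X)\{b,c})\{a,b,d}) + (rec X. b.(c.(X + X)\{b,c})\{a,b,d}))\{b,c}\{a,b,d} | ∅
LTS(Q): 3 reachable states
  n0 = rec X. a.(c.(X + X)\{b,c})\{a,b,d} | —a→ n1
  n1 = (c.((rec X. a.(c.(X + X)\{b,c})\{a,b,d}) + (rec X. a.(c.(X + X)\{b,c})\{a,b,d}))\{b,c})\{a,b,d} | —c→ n2
  n2 = ((rec X. a.(c.(X + X)\{b,c})\{a,b,d}) + (rec X. a.(c.(X + X)\{b,c})\{a,b,d}))\{b,c}\{a,b,d} | ∅
Executing b from P (initial set {m0}):
  step 1 (b): {m1}
  — P admits the full trace.
Executing b from Q (initial set {n0}):
  step 1 (b): ∅  — Q cannot continue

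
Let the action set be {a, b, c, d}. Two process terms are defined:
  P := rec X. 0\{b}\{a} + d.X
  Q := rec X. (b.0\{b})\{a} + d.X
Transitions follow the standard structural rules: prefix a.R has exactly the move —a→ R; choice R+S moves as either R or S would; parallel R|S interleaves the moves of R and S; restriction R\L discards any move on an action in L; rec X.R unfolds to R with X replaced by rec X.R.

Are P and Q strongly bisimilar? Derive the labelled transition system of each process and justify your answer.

P ≁ Q

P's transition system — 1 states:
  s0 = rec X. 0\{b}\{a} + d.X ⊢ =d=> s0
Q's transition system — 2 states:
  t0 = rec X. (b.0\{b})\{a} + d.X ⊢ =b=> t1, =d=> t0
  t1 = 0\{b}\{a} ⊢ ·
Partition-refinement fixed point:
  B0 = {s0}
  B1 = {t0}
  B2 = {t1}
s0 ∈ B0, t0 ∈ B1 → different blocks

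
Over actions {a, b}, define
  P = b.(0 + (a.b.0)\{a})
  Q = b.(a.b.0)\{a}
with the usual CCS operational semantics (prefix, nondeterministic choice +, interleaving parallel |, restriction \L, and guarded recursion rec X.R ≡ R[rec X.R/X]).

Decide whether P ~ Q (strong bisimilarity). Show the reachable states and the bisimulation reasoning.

Reachable graph of P (2 states):
  p0 = b.(0 + (a.b.0)\{a}) has moves --b--▸ p1
  p1 = 0 + (a.b.0)\{a} has moves ∅
Reachable graph of Q (2 states):
  q0 = b.(a.b.0)\{a} has moves --b--▸ q1
  q1 = (a.b.0)\{a} has moves ∅
Coarsest stable partition (strong bisimilarity classes):
  B0 = {p0, q0}
  B1 = {p1, q1}
p0 ∈ B0, q0 ∈ B0 → same block

YES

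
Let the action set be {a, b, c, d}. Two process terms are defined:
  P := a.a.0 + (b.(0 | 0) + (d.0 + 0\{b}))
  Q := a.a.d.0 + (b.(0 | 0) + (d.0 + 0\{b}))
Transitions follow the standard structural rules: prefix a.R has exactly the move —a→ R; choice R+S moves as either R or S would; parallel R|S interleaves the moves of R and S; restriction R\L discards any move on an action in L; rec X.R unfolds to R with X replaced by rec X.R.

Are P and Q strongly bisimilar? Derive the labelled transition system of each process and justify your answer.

LTS(P): 4 reachable states
  m0 = a.a.0 + (b.(0 | 0) + (d.0 + 0\{b})) :: =a=> m1, =b=> m2, =d=> m3
  m1 = a.0 :: =a=> m3
  m2 = 0 | 0 :: deadlocked
  m3 = 0 :: deadlocked
LTS(Q): 5 reachable states
  n0 = a.a.d.0 + (b.(0 | 0) + (d.0 + 0\{b})) :: =a=> n1, =b=> n2, =d=> n3
  n1 = a.d.0 :: =a=> n4
  n2 = 0 | 0 :: deadlocked
  n3 = 0 :: deadlocked
  n4 = d.0 :: =d=> n3
Partition-refinement fixed point:
  B0 = {m0}
  B1 = {m2, m3, n2, n3}
  B2 = {m1}
  B3 = {n0}
  B4 = {n1}
  B5 = {n4}
m0 ∈ B0, n0 ∈ B3 → different blocks

P ≁ Q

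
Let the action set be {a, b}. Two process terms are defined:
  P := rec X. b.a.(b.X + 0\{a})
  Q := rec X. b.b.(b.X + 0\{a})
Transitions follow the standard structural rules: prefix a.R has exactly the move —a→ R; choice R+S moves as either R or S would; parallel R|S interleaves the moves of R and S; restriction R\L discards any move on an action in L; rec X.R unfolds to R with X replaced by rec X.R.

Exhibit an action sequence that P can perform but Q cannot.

P's transition system — 3 states:
  s0 = rec X. b.a.(b.X + 0\{a}) → ··b··> s1
  s1 = a.(b.(rec X. b.a.(b.X + 0\{a})) + 0\{a}) → ··a··> s2
  s2 = b.(rec X. b.a.(b.X + 0\{a})) + 0\{a} → ··b··> s0
Q's transition system — 3 states:
  t0 = rec X. b.b.(b.X + 0\{a}) → ··b··> t1
  t1 = b.(b.(rec X. b.b.(b.X + 0\{a})) + 0\{a}) → ··b··> t2
  t2 = b.(rec X. b.b.(b.X + 0\{a})) + 0\{a} → ··b··> t0
Executing ba from P (initial set {s0}):
  step 1 (b): {s1}
  step 2 (a): {s2}
  — P admits the full trace.
Executing ba from Q (initial set {t0}):
  step 1 (b): {t1}
  step 2 (a): ∅ (Q stuck)

ba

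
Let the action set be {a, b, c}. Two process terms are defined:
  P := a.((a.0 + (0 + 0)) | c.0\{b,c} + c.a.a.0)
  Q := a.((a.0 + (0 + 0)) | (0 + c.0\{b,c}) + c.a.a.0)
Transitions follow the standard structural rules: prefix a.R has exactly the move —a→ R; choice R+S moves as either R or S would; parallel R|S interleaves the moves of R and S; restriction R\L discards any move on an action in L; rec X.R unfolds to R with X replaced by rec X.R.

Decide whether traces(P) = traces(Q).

P's transition system — 8 states:
  s0 = a.((a.0 + (0 + 0)) | c.0\{b,c} + c.a.a.0) ⊢ -a-> s1
  s1 = (a.0 + (0 + 0)) | c.0\{b,c} + c.a.a.0 ⊢ -a-> s2, -c-> s3, -c-> s4
  s2 = 0 | c.0\{b,c} ⊢ -c-> s5
  s3 = (a.0 + (0 + 0)) | 0\{b,c} ⊢ -a-> s5
  s4 = a.a.0 ⊢ -a-> s6
  s5 = 0 | 0\{b,c} ⊢ (no moves)
  s6 = a.0 ⊢ -a-> s7
  s7 = 0 ⊢ (no moves)
Q's transition system — 8 states:
  t0 = a.((a.0 + (0 + 0)) | (0 + c.0\{b,c}) + c.a.a.0) ⊢ -a-> t1
  t1 = (a.0 + (0 + 0)) | (0 + c.0\{b,c}) + c.a.a.0 ⊢ -a-> t2, -c-> t3, -c-> t4
  t2 = 0 | (0 + c.0\{b,c}) ⊢ -c-> t5
  t3 = (a.0 + (0 + 0)) | 0\{b,c} ⊢ -a-> t5
  t4 = a.a.0 ⊢ -a-> t6
  t5 = 0 | 0\{b,c} ⊢ (no moves)
  t6 = a.0 ⊢ -a-> t7
  t7 = 0 ⊢ (no moves)
Partition-refinement fixed point:
  B0 = {s0, t0}
  B1 = {s1, t1}
  B2 = {s4, t4}
  B3 = {s3, s6, t3, t6}
  B4 = {s5, s7, t5, t7}
  B5 = {s2, t2}
s0 ∈ B0, t0 ∈ B0 → same block
Bisimilar ⇒ trace-equivalent.

YES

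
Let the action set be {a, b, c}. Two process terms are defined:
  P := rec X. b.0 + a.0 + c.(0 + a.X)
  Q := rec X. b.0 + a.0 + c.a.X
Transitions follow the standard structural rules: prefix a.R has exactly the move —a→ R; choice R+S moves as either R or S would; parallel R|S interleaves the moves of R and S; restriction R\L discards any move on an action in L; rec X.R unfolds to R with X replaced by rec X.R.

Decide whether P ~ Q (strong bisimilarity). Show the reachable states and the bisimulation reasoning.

Reachable graph of P (3 states):
  s0 = rec X. b.0 + a.0 + c.(0 + a.X) :: -a-> s1, -b-> s1, -c-> s2
  s1 = 0 :: stopped
  s2 = 0 + a.(rec X. b.0 + a.0 + c.(0 + a.X)) :: -a-> s0
Reachable graph of Q (3 states):
  t0 = rec X. b.0 + a.0 + c.a.X :: -a-> t1, -b-> t1, -c-> t2
  t1 = 0 :: stopped
  t2 = a.(rec X. b.0 + a.0 + c.a.X) :: -a-> t0
Partition-refinement fixed point:
  B0 = {s0, t0}
  B1 = {s1, t1}
  B2 = {s2, t2}
s0 ∈ B0, t0 ∈ B0 → same block

P ~ Q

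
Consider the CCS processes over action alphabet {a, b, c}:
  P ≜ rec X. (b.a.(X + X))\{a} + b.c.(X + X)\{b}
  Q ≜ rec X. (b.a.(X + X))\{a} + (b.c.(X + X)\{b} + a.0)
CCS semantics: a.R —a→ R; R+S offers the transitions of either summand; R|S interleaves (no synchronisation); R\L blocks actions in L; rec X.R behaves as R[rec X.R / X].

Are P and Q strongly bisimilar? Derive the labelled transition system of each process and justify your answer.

NO

P's transition system — 4 states:
  m0 = rec X. (b.a.(X + X))\{a} + b.c.(X + X)\{b} has moves -b-> m1, -b-> m2
  m1 = (a.((rec X. (b.a.(X + X))\{a} + b.c.(X + X)\{b}) + (rec X. (b.a.(X + X))\{a} + b.c.(X + X)\{b})))\{a} has moves (no moves)
  m2 = c.((rec X. (b.a.(X + X))\{a} + b.c.(X + X)\{b}) + (rec X. (b.a.(X + X))\{a} + b.c.(X + X)\{b}))\{b} has moves -c-> m3
  m3 = ((rec X. (b.a.(X + X))\{a} + b.c.(X + X)\{b}) + (rec X. (b.a.(X + X))\{a} + b.c.(X + X)\{b}))\{b} has moves (no moves)
Q's transition system — 6 states:
  n0 = rec X. (b.a.(X + X))\{a} + (b.c.(X + X)\{b} + a.0) has moves -a-> n1, -b-> n2, -b-> n3
  n1 = 0 has moves (no moves)
  n2 = (a.((rec X. (b.a.(X + X))\{a} + (b.c.(X + X)\{b} + a.0)) + (rec X. (b.a.(X + X))\{a} + (b.c.(X + X)\{b} + a.0))))\{a} has moves (no moves)
  n3 = c.((rec X. (b.a.(X + X))\{a} + (b.c.(X + X)\{b} + a.0)) + (rec X. (b.a.(X + X))\{a} + (b.c.(X + X)\{b} + a.0)))\{b} has moves -c-> n4
  n4 = ((rec X. (b.a.(X + X))\{a} + (b.c.(X + X)\{b} + a.0)) + (rec X. (b.a.(X + X))\{a} + (b.c.(X + X)\{b} + a.0)))\{b} has moves -a-> n5
  n5 = 0\{b} has moves (no moves)
Partition-refinement fixed point:
  B0 = {m0}
  B1 = {m2}
  B2 = {m1, m3, n1, n2, n5}
  B3 = {n0}
  B4 = {n3}
  B5 = {n4}
m0 ∈ B0, n0 ∈ B3 → different blocks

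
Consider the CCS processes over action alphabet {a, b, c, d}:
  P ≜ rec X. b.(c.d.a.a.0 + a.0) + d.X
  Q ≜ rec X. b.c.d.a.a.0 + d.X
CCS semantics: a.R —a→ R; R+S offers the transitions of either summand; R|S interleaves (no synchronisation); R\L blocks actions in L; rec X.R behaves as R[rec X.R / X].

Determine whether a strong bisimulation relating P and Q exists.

LTS(P): 6 reachable states
  p0 = rec X. b.(c.d.a.a.0 + a.0) + d.X ⊢ =b=> p1, =d=> p0
  p1 = c.d.a.a.0 + a.0 ⊢ =a=> p2, =c=> p3
  p2 = 0 ⊢ deadlocked
  p3 = d.a.a.0 ⊢ =d=> p4
  p4 = a.a.0 ⊢ =a=> p5
  p5 = a.0 ⊢ =a=> p2
LTS(Q): 6 reachable states
  q0 = rec X. b.c.d.a.a.0 + d.X ⊢ =b=> q1, =d=> q0
  q1 = c.d.a.a.0 ⊢ =c=> q2
  q2 = d.a.a.0 ⊢ =d=> q3
  q3 = a.a.0 ⊢ =a=> q4
  q4 = a.0 ⊢ =a=> q5
  q5 = 0 ⊢ deadlocked
Partition-refinement fixed point:
  B0 = {p0}
  B1 = {p1}
  B2 = {p2, q5}
  B3 = {p3, q2}
  B4 = {p4, q3}
  B5 = {p5, q4}
  B6 = {q0}
  B7 = {q1}
p0 ∈ B0, q0 ∈ B6 → different blocks

P ≁ Q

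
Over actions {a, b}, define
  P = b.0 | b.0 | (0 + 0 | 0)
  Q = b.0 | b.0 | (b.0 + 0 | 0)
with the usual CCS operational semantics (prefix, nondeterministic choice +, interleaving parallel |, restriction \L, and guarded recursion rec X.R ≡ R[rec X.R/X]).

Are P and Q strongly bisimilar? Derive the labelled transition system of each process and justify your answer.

not bisimilar

LTS(P): 4 reachable states
  p0 = b.0 | b.0 | (0 + 0 | 0) ⊢ ··b··> p1, ··b··> p2
  p1 = 0 | b.0 | (0 + 0 | 0) ⊢ ··b··> p3
  p2 = b.0 | 0 | (0 + 0 | 0) ⊢ ··b··> p3
  p3 = 0 | 0 | (0 + 0 | 0) ⊢ stopped
LTS(Q): 8 reachable states
  q0 = b.0 | b.0 | (b.0 + 0 | 0) ⊢ ··b··> q1, ··b··> q2, ··b··> q3
  q1 = 0 | b.0 | (b.0 + 0 | 0) ⊢ ··b··> q4, ··b··> q5
  q2 = b.0 | 0 | (b.0 + 0 | 0) ⊢ ··b··> q4, ··b··> q6
  q3 = b.0 | b.0 | 0 ⊢ ··b··> q5, ··b··> q6
  q4 = 0 | 0 | (b.0 + 0 | 0) ⊢ ··b··> q7
  q5 = 0 | b.0 | 0 ⊢ ··b··> q7
  q6 = b.0 | 0 | 0 ⊢ ··b··> q7
  q7 = 0 | 0 | 0 ⊢ stopped
Coarsest stable partition (strong bisimilarity classes):
  B0 = {p0, q1, q2, q3}
  B1 = {p1, p2, q4, q5, q6}
  B2 = {p3, q7}
  B3 = {q0}
p0 ∈ B0, q0 ∈ B3 → different blocks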